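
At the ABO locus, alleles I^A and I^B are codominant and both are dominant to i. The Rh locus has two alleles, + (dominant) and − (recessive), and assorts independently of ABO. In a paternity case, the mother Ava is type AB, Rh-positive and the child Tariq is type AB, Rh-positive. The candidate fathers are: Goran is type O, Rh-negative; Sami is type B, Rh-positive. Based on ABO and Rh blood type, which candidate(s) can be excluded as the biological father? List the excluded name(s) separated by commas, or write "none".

A candidate is excluded only if no genotype consistent with his phenotype could produce a type AB, Rh-positive child with a type AB, Rh-positive mother.
Goran (type O, Rh-): no genotype consistent with that phenotype can produce a type-AB Rh+ child with a type-AB mother.

Goran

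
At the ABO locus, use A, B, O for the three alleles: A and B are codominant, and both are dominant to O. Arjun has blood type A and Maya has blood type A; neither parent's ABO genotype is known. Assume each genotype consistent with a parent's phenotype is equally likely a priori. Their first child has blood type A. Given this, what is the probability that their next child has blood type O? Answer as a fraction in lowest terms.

1/20

Possible genotypes: Arjun ∈ {AA, AO}; Maya ∈ {AA, AO}.
Weight each parental genotype pair by prior × P(type-A child):
  AA × AA: posterior weight 4/15; P(next child type O) = 0.
  AA × AO: posterior weight 4/15; P(next child type O) = 0.
  AO × AA: posterior weight 4/15; P(next child type O) = 0.
  AO × AO: posterior weight 1/5; P(next child type O) = 1/4.
Weighted sum = 1/20.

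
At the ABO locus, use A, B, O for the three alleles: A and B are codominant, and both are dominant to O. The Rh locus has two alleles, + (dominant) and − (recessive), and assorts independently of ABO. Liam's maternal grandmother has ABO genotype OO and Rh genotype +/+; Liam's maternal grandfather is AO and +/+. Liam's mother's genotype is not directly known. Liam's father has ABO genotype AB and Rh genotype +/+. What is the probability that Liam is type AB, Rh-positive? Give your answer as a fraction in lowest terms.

Liam's mother's ABO genotype from OO × AO: 1/2 AO, 1/2 OO.
Crossing each possibility with the father AB and summing P(type AB): 1/2·1/4 + 1/2·0 = 1/8.
Similarly for Rh via the mother's Rh distribution: P(Rh+) = 1.
Independent loci: 1/8 × 1 = 1/8.

1/8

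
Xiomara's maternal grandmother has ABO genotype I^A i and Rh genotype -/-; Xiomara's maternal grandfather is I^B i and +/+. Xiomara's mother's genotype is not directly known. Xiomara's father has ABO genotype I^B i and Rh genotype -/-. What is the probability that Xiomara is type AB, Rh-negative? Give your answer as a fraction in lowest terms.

1/16

Xiomara's mother's ABO genotype from I^A i × I^B i: 1/4 I^A I^B, 1/4 I^A i, 1/4 I^B i, 1/4 i i.
Crossing each possibility with the father I^B i and summing P(type AB): 1/4·1/4 + 1/4·1/4 + 1/4·0 + 1/4·0 = 1/8.
Similarly for Rh via the mother's Rh distribution: P(Rh-) = 1/2.
Independent loci: 1/8 × 1/2 = 1/16.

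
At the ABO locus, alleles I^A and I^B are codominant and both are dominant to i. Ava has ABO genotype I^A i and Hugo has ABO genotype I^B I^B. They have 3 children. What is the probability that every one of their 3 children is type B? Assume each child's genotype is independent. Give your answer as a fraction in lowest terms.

1/8

ABO cross I^A i × I^B I^B → 1/2 B, 1/2 AB.
So P(type B) = 1/2 per child.
All 3 independent: (1/2)^3 = 1/8.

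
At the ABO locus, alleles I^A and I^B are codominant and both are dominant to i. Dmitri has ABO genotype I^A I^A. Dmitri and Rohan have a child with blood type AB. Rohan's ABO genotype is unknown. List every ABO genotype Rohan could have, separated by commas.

For each candidate genotype of Rohan, check whether crossing it with I^A I^A can produce every observed child phenotype.
  I^A I^A → possible child types {A} ✗
  I^A I^B → possible child types {A, AB} ✓
  I^A i → possible child types {A} ✗
  I^B I^B → possible child types {AB} ✓
  I^B i → possible child types {A, AB} ✓
  i i → possible child types {A} ✗

I^A I^B, I^B I^B, I^B i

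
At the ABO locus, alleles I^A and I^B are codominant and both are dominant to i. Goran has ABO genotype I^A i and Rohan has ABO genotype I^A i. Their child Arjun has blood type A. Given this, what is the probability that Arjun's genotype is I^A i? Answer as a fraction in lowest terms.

2/3

Cross I^A i × I^A i → 1/4 I^A I^A, 1/2 I^A i, 1/4 i i.
Type-A genotypes among offspring: I^A I^A (1/4), I^A i (1/2); total 3/4.
P(I^A i | type A) = (1/2) / (3/4) = 2/3.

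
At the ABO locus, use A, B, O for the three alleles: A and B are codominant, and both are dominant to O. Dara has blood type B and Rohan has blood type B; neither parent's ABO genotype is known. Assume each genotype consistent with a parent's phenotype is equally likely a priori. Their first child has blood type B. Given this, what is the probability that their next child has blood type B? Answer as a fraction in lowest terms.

Possible genotypes: Dara ∈ {BB, BO}; Rohan ∈ {BB, BO}.
Weight each parental genotype pair by prior × P(type-B child):
  BB × BB: posterior weight 4/15; P(next child type B) = 1.
  BB × BO: posterior weight 4/15; P(next child type B) = 1.
  BO × BB: posterior weight 4/15; P(next child type B) = 1.
  BO × BO: posterior weight 1/5; P(next child type B) = 3/4.
Weighted sum = 19/20.

19/20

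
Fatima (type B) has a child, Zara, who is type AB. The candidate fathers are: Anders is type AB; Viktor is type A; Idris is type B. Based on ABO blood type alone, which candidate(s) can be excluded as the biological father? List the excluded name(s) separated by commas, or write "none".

Idris

A candidate is excluded only if no genotype consistent with his phenotype could produce a type AB child with a type B mother.
Idris (type B): no genotype consistent with that phenotype can produce a type-AB child with a type-B mother.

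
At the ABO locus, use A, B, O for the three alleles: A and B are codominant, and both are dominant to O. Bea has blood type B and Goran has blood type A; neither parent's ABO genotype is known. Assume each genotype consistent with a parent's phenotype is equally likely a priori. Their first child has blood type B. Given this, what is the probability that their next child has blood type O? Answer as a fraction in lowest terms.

Possible genotypes: Bea ∈ {BB, BO}; Goran ∈ {AA, AO}.
Weight each parental genotype pair by prior × P(type-B child):
  BB × AO: posterior weight 2/3; P(next child type O) = 0.
  BO × AO: posterior weight 1/3; P(next child type O) = 1/4.
Weighted sum = 1/12.

1/12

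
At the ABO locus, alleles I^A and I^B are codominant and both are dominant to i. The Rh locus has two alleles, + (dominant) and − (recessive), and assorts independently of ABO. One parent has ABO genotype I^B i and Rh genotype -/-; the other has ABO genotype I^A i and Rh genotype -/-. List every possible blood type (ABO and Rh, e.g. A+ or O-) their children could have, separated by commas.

Gametes from I^B i × I^A i give offspring ABO genotypes I^A I^B, I^A i, I^B i, i i, i.e. phenotypes O, A, B, AB.
Rh cross -/- × -/- → phenotypes Rh-.
Combining independently: O-, A-, B-, AB-.

O-, A-, B-, AB-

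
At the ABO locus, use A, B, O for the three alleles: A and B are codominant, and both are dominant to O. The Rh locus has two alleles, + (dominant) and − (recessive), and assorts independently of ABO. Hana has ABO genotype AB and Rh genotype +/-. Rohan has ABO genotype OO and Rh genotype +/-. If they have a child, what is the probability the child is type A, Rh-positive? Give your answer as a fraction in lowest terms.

ABO cross AB × OO → offspring phenotypes: 1/2 A, 1/2 B.
Rh cross +/- × +/- → 3/4 Rh+, 1/4 Rh-.
Independent loci: P(type A, Rh-positive) = 1/2 × 3/4 = 3/8.

3/8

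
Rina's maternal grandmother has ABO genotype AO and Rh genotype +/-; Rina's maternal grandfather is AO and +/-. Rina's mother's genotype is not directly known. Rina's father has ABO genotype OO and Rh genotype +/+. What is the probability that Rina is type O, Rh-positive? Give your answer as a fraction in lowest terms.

1/2

Rina's mother's ABO genotype from AO × AO: 1/4 AA, 1/2 AO, 1/4 OO.
Crossing each possibility with the father OO and summing P(type O): 1/4·0 + 1/2·1/2 + 1/4·1 = 1/2.
Similarly for Rh via the mother's Rh distribution: P(Rh+) = 1.
Independent loci: 1/2 × 1 = 1/2.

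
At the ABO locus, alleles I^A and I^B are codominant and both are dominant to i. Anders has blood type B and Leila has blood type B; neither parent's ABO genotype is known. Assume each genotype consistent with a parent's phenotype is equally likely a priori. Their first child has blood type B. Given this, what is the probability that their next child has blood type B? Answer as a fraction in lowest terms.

19/20

Possible genotypes: Anders ∈ {I^B I^B, I^B i}; Leila ∈ {I^B I^B, I^B i}.
Weight each parental genotype pair by prior × P(type-B child):
  I^B I^B × I^B I^B: posterior weight 4/15; P(next child type B) = 1.
  I^B I^B × I^B i: posterior weight 4/15; P(next child type B) = 1.
  I^B i × I^B I^B: posterior weight 4/15; P(next child type B) = 1.
  I^B i × I^B i: posterior weight 1/5; P(next child type B) = 3/4.
Weighted sum = 19/20.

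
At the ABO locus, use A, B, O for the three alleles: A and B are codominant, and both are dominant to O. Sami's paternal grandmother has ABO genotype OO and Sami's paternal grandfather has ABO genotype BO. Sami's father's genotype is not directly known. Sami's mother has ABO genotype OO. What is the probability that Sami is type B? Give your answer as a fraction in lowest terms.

1/4

Sami's father's ABO genotype from OO × BO: 1/2 BO, 1/2 OO.
Crossing each possibility with the mother OO and summing P(type B): 1/2·1/2 + 1/2·0 = 1/4.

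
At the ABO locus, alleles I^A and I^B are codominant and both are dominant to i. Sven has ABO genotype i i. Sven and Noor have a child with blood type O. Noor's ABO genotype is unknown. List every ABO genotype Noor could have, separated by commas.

I^A i, I^B i, i i

For each candidate genotype of Noor, check whether crossing it with i i can produce every observed child phenotype.
  I^A I^A → possible child types {A} ✗
  I^A I^B → possible child types {A, B} ✗
  I^A i → possible child types {O, A} ✓
  I^B I^B → possible child types {B} ✗
  I^B i → possible child types {O, B} ✓
  i i → possible child types {O} ✓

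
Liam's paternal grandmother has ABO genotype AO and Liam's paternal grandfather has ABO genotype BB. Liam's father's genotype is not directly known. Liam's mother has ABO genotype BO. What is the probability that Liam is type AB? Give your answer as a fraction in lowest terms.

Liam's father's ABO genotype from AO × BB: 1/2 AB, 1/2 BO.
Crossing each possibility with the mother BO and summing P(type AB): 1/2·1/4 + 1/2·0 = 1/8.

1/8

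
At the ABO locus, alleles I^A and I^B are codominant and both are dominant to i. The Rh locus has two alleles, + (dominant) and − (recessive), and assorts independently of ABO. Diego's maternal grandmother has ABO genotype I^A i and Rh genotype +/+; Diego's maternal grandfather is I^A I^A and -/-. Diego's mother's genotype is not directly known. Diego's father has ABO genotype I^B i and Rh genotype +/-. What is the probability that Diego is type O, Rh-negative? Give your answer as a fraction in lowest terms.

Diego's mother's ABO genotype from I^A i × I^A I^A: 1/2 I^A I^A, 1/2 I^A i.
Crossing each possibility with the father I^B i and summing P(type O): 1/2·0 + 1/2·1/4 = 1/8.
Similarly for Rh via the mother's Rh distribution: P(Rh-) = 1/4.
Independent loci: 1/8 × 1/4 = 1/32.

1/32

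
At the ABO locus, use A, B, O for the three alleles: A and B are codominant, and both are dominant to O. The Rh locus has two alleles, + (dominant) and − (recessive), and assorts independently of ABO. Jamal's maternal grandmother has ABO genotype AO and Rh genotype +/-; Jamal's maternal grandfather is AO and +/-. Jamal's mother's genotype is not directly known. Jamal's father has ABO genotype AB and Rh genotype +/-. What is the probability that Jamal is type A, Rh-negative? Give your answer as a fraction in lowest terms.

1/8

Jamal's mother's ABO genotype from AO × AO: 1/4 AA, 1/2 AO, 1/4 OO.
Crossing each possibility with the father AB and summing P(type A): 1/4·1/2 + 1/2·1/2 + 1/4·1/2 = 1/2.
Similarly for Rh via the mother's Rh distribution: P(Rh-) = 1/4.
Independent loci: 1/2 × 1/4 = 1/8.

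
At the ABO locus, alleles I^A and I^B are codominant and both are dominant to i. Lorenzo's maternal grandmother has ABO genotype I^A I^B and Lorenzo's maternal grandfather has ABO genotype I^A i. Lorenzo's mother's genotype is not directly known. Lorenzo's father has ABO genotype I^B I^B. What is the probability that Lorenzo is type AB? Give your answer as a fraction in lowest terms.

Lorenzo's mother's ABO genotype from I^A I^B × I^A i: 1/4 I^A I^A, 1/4 I^A I^B, 1/4 I^A i, 1/4 I^B i.
Crossing each possibility with the father I^B I^B and summing P(type AB): 1/4·1 + 1/4·1/2 + 1/4·1/2 + 1/4·0 = 1/2.

1/2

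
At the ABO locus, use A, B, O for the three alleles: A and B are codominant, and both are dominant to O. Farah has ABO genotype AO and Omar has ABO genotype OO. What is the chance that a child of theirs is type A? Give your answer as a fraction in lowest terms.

ABO cross AO × OO → offspring phenotypes: 1/2 O, 1/2 A.
So P(type A) = 1/2.

1/2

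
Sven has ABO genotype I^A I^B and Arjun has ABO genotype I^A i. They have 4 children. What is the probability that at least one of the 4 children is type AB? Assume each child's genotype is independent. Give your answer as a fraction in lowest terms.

ABO cross I^A I^B × I^A i → 1/2 A, 1/4 B, 1/4 AB.
So P(type AB) = 1/4 per child.
P(none) = (3/4)^4 = 81/256; P(at least one) = 1 − 81/256 = 175/256.

175/256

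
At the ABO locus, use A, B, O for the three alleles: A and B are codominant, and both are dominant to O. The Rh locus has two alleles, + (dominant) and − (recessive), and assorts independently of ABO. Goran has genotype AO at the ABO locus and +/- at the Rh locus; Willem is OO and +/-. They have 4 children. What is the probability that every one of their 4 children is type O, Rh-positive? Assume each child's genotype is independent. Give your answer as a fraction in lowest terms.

ABO cross AO × OO → 1/2 O, 1/2 A.
Rh cross +/- × +/- → 3/4 Rh+, 1/4 Rh-; so P(type O, Rh-positive) = 1/2 × 3/4 = 3/8 per child.
All 4 independent: (3/8)^4 = 81/4096.

81/4096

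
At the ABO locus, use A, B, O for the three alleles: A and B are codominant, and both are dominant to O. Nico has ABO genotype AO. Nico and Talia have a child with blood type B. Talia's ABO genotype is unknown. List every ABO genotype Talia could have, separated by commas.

For each candidate genotype of Talia, check whether crossing it with AO can produce every observed child phenotype.
  AA → possible child types {A} ✗
  AB → possible child types {A, B, AB} ✓
  AO → possible child types {O, A} ✗
  BB → possible child types {B, AB} ✓
  BO → possible child types {O, A, B, AB} ✓
  OO → possible child types {O, A} ✗

AB, BB, BO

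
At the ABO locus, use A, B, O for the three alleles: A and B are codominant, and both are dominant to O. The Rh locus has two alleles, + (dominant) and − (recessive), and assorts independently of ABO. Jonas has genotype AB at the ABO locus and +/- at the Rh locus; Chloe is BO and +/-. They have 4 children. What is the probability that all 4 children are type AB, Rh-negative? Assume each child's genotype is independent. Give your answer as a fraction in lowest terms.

1/65536

ABO cross AB × BO → 1/4 A, 1/2 B, 1/4 AB.
Rh cross +/- × +/- → 3/4 Rh+, 1/4 Rh-; so P(type AB, Rh-negative) = 1/4 × 1/4 = 1/16 per child.
All 4 independent: (1/16)^4 = 1/65536.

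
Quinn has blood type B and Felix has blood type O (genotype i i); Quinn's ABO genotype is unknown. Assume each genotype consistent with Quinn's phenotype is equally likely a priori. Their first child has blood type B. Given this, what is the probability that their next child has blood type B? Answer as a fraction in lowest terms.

5/6

Possible genotypes: Quinn ∈ {I^B I^B, I^B i}; Felix ∈ {i i}.
Weight each parental genotype pair by prior × P(type-B child):
  I^B I^B × i i: posterior weight 2/3; P(next child type B) = 1.
  I^B i × i i: posterior weight 1/3; P(next child type B) = 1/2.
Weighted sum = 5/6.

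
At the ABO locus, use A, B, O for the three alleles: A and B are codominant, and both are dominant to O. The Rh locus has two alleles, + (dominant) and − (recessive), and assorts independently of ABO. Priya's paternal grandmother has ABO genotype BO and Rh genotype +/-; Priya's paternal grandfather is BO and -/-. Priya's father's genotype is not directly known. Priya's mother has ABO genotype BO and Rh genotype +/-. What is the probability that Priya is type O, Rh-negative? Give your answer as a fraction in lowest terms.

3/32

Priya's father's ABO genotype from BO × BO: 1/4 BB, 1/2 BO, 1/4 OO.
Crossing each possibility with the mother BO and summing P(type O): 1/4·0 + 1/2·1/4 + 1/4·1/2 = 1/4.
Similarly for Rh via the father's Rh distribution: P(Rh-) = 3/8.
Independent loci: 1/4 × 3/8 = 3/32.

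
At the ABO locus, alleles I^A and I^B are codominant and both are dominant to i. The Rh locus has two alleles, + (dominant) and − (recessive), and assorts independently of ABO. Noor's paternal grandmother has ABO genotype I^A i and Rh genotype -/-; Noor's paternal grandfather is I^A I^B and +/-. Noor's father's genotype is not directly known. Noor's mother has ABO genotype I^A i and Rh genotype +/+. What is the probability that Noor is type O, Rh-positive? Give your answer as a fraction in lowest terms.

1/8

Noor's father's ABO genotype from I^A i × I^A I^B: 1/4 I^A I^A, 1/4 I^A I^B, 1/4 I^A i, 1/4 I^B i.
Crossing each possibility with the mother I^A i and summing P(type O): 1/4·0 + 1/4·0 + 1/4·1/4 + 1/4·1/4 = 1/8.
Similarly for Rh via the father's Rh distribution: P(Rh+) = 1.
Independent loci: 1/8 × 1 = 1/8.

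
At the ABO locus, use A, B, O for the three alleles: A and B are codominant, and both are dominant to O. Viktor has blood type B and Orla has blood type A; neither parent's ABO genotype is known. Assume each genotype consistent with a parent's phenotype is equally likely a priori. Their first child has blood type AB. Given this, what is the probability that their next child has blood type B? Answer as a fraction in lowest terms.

Possible genotypes: Viktor ∈ {BB, BO}; Orla ∈ {AA, AO}.
Weight each parental genotype pair by prior × P(type-AB child):
  BB × AA: posterior weight 4/9; P(next child type B) = 0.
  BB × AO: posterior weight 2/9; P(next child type B) = 1/2.
  BO × AA: posterior weight 2/9; P(next child type B) = 0.
  BO × AO: posterior weight 1/9; P(next child type B) = 1/4.
Weighted sum = 5/36.

5/36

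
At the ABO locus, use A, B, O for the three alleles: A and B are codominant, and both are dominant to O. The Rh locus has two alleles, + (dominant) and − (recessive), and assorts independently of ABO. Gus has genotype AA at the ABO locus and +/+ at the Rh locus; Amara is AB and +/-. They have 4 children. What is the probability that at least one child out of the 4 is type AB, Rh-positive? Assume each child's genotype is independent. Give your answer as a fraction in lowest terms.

15/16

ABO cross AA × AB → 1/2 A, 1/2 AB.
Rh cross +/+ × +/- → 1 Rh+; so P(type AB, Rh-positive) = 1/2 × 1 = 1/2 per child.
P(none) = (1/2)^4 = 1/16; P(at least one) = 1 − 1/16 = 15/16.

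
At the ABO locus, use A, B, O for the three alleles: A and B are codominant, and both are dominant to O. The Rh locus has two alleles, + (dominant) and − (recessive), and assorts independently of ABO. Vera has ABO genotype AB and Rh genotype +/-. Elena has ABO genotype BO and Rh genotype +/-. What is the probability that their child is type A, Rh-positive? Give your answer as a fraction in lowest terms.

ABO cross AB × BO → offspring phenotypes: 1/4 A, 1/2 B, 1/4 AB.
Rh cross +/- × +/- → 3/4 Rh+, 1/4 Rh-.
Independent loci: P(type A, Rh-positive) = 1/4 × 3/4 = 3/16.

3/16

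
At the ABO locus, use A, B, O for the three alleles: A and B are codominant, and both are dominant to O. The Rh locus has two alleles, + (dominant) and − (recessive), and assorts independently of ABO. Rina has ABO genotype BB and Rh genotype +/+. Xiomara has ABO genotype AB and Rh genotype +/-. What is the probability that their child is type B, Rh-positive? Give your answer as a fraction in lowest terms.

ABO cross BB × AB → offspring phenotypes: 1/2 B, 1/2 AB.
Rh cross +/+ × +/- → 1 Rh+.
Independent loci: P(type B, Rh-positive) = 1/2 × 1 = 1/2.

1/2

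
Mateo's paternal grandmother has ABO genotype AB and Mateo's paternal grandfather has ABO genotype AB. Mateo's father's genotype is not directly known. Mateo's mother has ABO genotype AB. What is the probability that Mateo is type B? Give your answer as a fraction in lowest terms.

1/4

Mateo's father's ABO genotype from AB × AB: 1/4 AA, 1/2 AB, 1/4 BB.
Crossing each possibility with the mother AB and summing P(type B): 1/4·0 + 1/2·1/4 + 1/4·1/2 = 1/4.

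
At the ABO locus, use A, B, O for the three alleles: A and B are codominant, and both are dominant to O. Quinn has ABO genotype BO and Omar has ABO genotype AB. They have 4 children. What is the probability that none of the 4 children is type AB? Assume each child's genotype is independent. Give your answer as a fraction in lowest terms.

81/256

ABO cross BO × AB → 1/4 A, 1/2 B, 1/4 AB.
So P(type AB) = 1/4 per child.
P(not type AB) = 3/4 for one child; (3/4)^4 = 81/256.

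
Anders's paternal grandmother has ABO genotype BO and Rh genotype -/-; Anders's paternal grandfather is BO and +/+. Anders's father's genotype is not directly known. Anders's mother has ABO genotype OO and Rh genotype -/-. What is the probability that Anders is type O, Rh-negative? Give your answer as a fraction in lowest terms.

1/4

Anders's father's ABO genotype from BO × BO: 1/4 BB, 1/2 BO, 1/4 OO.
Crossing each possibility with the mother OO and summing P(type O): 1/4·0 + 1/2·1/2 + 1/4·1 = 1/2.
Similarly for Rh via the father's Rh distribution: P(Rh-) = 1/2.
Independent loci: 1/2 × 1/2 = 1/4.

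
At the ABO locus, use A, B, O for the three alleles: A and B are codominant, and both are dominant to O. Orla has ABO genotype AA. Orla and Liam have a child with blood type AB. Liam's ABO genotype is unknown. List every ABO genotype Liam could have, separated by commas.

For each candidate genotype of Liam, check whether crossing it with AA can produce every observed child phenotype.
  AA → possible child types {A} ✗
  AB → possible child types {A, AB} ✓
  AO → possible child types {A} ✗
  BB → possible child types {AB} ✓
  BO → possible child types {A, AB} ✓
  OO → possible child types {A} ✗

AB, BB, BO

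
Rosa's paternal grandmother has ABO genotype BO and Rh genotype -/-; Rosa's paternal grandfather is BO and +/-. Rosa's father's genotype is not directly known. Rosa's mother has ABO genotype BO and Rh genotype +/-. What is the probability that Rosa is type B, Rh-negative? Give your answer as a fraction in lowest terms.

9/32

Rosa's father's ABO genotype from BO × BO: 1/4 BB, 1/2 BO, 1/4 OO.
Crossing each possibility with the mother BO and summing P(type B): 1/4·1 + 1/2·3/4 + 1/4·1/2 = 3/4.
Similarly for Rh via the father's Rh distribution: P(Rh-) = 3/8.
Independent loci: 3/4 × 3/8 = 9/32.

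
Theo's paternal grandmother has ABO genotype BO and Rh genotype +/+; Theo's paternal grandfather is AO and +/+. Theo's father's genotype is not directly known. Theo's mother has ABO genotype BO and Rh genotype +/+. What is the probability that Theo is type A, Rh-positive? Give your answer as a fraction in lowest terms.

Theo's father's ABO genotype from BO × AO: 1/4 AB, 1/4 AO, 1/4 BO, 1/4 OO.
Crossing each possibility with the mother BO and summing P(type A): 1/4·1/4 + 1/4·1/4 + 1/4·0 + 1/4·0 = 1/8.
Similarly for Rh via the father's Rh distribution: P(Rh+) = 1.
Independent loci: 1/8 × 1 = 1/8.

1/8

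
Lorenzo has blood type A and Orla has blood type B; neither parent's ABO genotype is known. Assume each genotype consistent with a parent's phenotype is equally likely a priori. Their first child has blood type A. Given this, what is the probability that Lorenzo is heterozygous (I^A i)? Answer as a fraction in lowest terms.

1/3

Possible genotypes: Lorenzo ∈ {I^A I^A, I^A i}; Orla ∈ {I^B I^B, I^B i}.
Weight each parental genotype pair by prior × P(type-A child):
  I^A I^A × I^B i: posterior weight 2/3.
  I^A i × I^B i: posterior weight 1/3.
Sum the posterior weight over pairs where Lorenzo is I^A i: 1/3.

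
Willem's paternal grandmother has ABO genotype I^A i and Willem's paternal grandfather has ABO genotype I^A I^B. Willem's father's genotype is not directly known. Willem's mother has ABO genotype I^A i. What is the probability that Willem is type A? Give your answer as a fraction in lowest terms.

5/8

Willem's father's ABO genotype from I^A i × I^A I^B: 1/4 I^A I^A, 1/4 I^A I^B, 1/4 I^A i, 1/4 I^B i.
Crossing each possibility with the mother I^A i and summing P(type A): 1/4·1 + 1/4·1/2 + 1/4·3/4 + 1/4·1/4 = 5/8.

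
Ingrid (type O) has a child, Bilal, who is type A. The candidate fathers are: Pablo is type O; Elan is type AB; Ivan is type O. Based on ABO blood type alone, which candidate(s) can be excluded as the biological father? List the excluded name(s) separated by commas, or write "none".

Pablo, Ivan

A candidate is excluded only if no genotype consistent with his phenotype could produce a type A child with a type O mother.
Pablo (type O): no genotype consistent with that phenotype can produce a type-A child with a type-O mother.
Ivan (type O): no genotype consistent with that phenotype can produce a type-A child with a type-O mother.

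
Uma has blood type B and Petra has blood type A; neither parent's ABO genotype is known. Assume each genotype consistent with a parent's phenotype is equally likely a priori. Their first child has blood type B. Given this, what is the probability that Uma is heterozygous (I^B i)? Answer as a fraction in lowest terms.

Possible genotypes: Uma ∈ {I^B I^B, I^B i}; Petra ∈ {I^A I^A, I^A i}.
Weight each parental genotype pair by prior × P(type-B child):
  I^B I^B × I^A i: posterior weight 2/3.
  I^B i × I^A i: posterior weight 1/3.
Sum the posterior weight over pairs where Uma is I^B i: 1/3.

1/3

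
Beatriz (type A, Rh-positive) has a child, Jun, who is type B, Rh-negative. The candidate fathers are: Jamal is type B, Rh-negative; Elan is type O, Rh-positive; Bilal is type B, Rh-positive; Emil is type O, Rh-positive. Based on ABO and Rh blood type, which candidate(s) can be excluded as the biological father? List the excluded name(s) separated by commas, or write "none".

A candidate is excluded only if no genotype consistent with his phenotype could produce a type B, Rh-negative child with a type A, Rh-positive mother.
Elan (type O, Rh+): no genotype consistent with that phenotype can produce a type-B Rh- child with a type-A mother.
Emil (type O, Rh+): no genotype consistent with that phenotype can produce a type-B Rh- child with a type-A mother.

Elan, Emil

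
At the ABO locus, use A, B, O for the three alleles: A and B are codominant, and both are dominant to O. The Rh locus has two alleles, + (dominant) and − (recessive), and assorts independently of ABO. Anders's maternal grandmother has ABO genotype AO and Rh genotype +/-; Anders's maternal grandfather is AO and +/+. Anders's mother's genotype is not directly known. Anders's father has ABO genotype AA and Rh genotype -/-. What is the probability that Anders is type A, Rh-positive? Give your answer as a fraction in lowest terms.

3/4

Anders's mother's ABO genotype from AO × AO: 1/4 AA, 1/2 AO, 1/4 OO.
Crossing each possibility with the father AA and summing P(type A): 1/4·1 + 1/2·1 + 1/4·1 = 1.
Similarly for Rh via the mother's Rh distribution: P(Rh+) = 3/4.
Independent loci: 1 × 3/4 = 3/4.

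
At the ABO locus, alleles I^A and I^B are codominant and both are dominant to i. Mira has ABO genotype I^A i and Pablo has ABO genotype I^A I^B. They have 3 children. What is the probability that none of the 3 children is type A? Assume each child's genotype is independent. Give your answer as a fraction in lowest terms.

ABO cross I^A i × I^A I^B → 1/2 A, 1/4 B, 1/4 AB.
So P(type A) = 1/2 per child.
P(not type A) = 1/2 for one child; (1/2)^3 = 1/8.

1/8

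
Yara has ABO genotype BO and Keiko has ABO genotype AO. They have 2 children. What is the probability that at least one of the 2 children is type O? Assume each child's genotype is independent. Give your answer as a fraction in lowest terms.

7/16

ABO cross BO × AO → 1/4 O, 1/4 A, 1/4 B, 1/4 AB.
So P(type O) = 1/4 per child.
P(none) = (3/4)^2 = 9/16; P(at least one) = 1 − 9/16 = 7/16.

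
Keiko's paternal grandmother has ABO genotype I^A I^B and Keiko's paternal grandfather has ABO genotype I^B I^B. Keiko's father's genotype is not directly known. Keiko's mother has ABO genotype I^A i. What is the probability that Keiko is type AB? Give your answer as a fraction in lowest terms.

Keiko's father's ABO genotype from I^A I^B × I^B I^B: 1/2 I^A I^B, 1/2 I^B I^B.
Crossing each possibility with the mother I^A i and summing P(type AB): 1/2·1/4 + 1/2·1/2 = 3/8.

3/8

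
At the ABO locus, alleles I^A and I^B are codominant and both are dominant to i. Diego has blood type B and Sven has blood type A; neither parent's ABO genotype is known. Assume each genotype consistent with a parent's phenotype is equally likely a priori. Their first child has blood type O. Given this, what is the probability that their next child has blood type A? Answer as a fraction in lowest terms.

1/4

Possible genotypes: Diego ∈ {I^B I^B, I^B i}; Sven ∈ {I^A I^A, I^A i}.
Weight each parental genotype pair by prior × P(type-O child):
  I^B i × I^A i: posterior weight 1; P(next child type A) = 1/4.
Weighted sum = 1/4.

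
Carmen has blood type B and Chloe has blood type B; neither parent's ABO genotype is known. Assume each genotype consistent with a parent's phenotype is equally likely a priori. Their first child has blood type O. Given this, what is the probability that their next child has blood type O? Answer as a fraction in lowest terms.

Possible genotypes: Carmen ∈ {I^B I^B, I^B i}; Chloe ∈ {I^B I^B, I^B i}.
Weight each parental genotype pair by prior × P(type-O child):
  I^B i × I^B i: posterior weight 1; P(next child type O) = 1/4.
Weighted sum = 1/4.

1/4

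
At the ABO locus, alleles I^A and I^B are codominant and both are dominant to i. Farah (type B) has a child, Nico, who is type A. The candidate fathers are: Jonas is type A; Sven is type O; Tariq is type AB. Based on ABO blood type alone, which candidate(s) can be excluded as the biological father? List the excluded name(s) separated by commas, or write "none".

A candidate is excluded only if no genotype consistent with his phenotype could produce a type A child with a type B mother.
Sven (type O): no genotype consistent with that phenotype can produce a type-A child with a type-B mother.

Sven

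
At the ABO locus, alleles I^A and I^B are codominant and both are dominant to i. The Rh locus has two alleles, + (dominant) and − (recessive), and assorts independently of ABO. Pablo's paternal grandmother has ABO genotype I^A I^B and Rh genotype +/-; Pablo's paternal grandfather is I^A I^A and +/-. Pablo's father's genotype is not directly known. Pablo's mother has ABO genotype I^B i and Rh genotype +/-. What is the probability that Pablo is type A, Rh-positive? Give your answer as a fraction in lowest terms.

9/32

Pablo's father's ABO genotype from I^A I^B × I^A I^A: 1/2 I^A I^A, 1/2 I^A I^B.
Crossing each possibility with the mother I^B i and summing P(type A): 1/2·1/2 + 1/2·1/4 = 3/8.
Similarly for Rh via the father's Rh distribution: P(Rh+) = 3/4.
Independent loci: 3/8 × 3/4 = 9/32.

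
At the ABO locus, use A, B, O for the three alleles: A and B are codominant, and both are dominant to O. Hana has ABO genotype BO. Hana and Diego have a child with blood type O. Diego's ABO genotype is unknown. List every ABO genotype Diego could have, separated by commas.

AO, BO, OO

For each candidate genotype of Diego, check whether crossing it with BO can produce every observed child phenotype.
  AA → possible child types {A, AB} ✗
  AB → possible child types {A, B, AB} ✗
  AO → possible child types {O, A, B, AB} ✓
  BB → possible child types {B} ✗
  BO → possible child types {O, B} ✓
  OO → possible child types {O, B} ✓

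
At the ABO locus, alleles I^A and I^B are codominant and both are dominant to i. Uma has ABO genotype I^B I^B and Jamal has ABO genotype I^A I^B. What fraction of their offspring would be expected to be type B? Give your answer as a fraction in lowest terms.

ABO cross I^B I^B × I^A I^B → offspring phenotypes: 1/2 B, 1/2 AB.
So P(type B) = 1/2.

1/2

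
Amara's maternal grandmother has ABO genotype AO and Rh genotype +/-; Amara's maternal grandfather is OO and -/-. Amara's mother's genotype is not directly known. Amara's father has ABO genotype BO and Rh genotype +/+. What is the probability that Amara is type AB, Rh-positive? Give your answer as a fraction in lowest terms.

Amara's mother's ABO genotype from AO × OO: 1/2 AO, 1/2 OO.
Crossing each possibility with the father BO and summing P(type AB): 1/2·1/4 + 1/2·0 = 1/8.
Similarly for Rh via the mother's Rh distribution: P(Rh+) = 1.
Independent loci: 1/8 × 1 = 1/8.

1/8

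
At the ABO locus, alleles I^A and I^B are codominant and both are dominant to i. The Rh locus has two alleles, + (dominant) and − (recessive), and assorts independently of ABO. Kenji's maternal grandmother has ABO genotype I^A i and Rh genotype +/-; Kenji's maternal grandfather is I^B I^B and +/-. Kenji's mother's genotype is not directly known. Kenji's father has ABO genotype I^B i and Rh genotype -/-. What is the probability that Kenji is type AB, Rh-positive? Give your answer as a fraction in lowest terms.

1/16

Kenji's mother's ABO genotype from I^A i × I^B I^B: 1/2 I^A I^B, 1/2 I^B i.
Crossing each possibility with the father I^B i and summing P(type AB): 1/2·1/4 + 1/2·0 = 1/8.
Similarly for Rh via the mother's Rh distribution: P(Rh+) = 1/2.
Independent loci: 1/8 × 1/2 = 1/16.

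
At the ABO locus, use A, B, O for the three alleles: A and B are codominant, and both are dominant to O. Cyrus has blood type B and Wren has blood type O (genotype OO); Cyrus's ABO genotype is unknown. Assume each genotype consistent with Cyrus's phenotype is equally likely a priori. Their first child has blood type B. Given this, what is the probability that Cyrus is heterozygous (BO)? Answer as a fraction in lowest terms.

1/3

Possible genotypes: Cyrus ∈ {BB, BO}; Wren ∈ {OO}.
Weight each parental genotype pair by prior × P(type-B child):
  BB × OO: posterior weight 2/3.
  BO × OO: posterior weight 1/3.
Sum the posterior weight over pairs where Cyrus is BO: 1/3.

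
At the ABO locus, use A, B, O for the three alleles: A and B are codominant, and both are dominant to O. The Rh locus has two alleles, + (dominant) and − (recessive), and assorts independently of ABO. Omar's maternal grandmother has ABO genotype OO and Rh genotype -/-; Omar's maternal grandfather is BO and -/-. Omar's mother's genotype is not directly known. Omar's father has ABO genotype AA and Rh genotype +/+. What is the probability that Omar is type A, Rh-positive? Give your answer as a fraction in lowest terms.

Omar's mother's ABO genotype from OO × BO: 1/2 BO, 1/2 OO.
Crossing each possibility with the father AA and summing P(type A): 1/2·1/2 + 1/2·1 = 3/4.
Similarly for Rh via the mother's Rh distribution: P(Rh+) = 1.
Independent loci: 3/4 × 1 = 3/4.

3/4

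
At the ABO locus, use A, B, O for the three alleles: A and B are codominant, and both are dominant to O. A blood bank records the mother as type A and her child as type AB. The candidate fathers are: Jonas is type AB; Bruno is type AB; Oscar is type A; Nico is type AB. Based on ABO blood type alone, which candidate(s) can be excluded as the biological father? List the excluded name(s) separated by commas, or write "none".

Oscar

A candidate is excluded only if no genotype consistent with his phenotype could produce a type AB child with a type A mother.
Oscar (type A): no genotype consistent with that phenotype can produce a type-AB child with a type-A mother.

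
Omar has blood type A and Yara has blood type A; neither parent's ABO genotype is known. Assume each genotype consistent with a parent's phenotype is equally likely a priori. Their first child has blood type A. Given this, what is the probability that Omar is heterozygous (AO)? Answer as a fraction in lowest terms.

7/15

Possible genotypes: Omar ∈ {AA, AO}; Yara ∈ {AA, AO}.
Weight each parental genotype pair by prior × P(type-A child):
  AA × AA: posterior weight 4/15.
  AA × AO: posterior weight 4/15.
  AO × AA: posterior weight 4/15.
  AO × AO: posterior weight 1/5.
Sum the posterior weight over pairs where Omar is AO: 7/15.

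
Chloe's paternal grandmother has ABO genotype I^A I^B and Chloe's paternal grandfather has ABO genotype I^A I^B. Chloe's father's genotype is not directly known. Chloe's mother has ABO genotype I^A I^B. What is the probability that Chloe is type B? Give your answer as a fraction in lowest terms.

Chloe's father's ABO genotype from I^A I^B × I^A I^B: 1/4 I^A I^A, 1/2 I^A I^B, 1/4 I^B I^B.
Crossing each possibility with the mother I^A I^B and summing P(type B): 1/4·0 + 1/2·1/4 + 1/4·1/2 = 1/4.

1/4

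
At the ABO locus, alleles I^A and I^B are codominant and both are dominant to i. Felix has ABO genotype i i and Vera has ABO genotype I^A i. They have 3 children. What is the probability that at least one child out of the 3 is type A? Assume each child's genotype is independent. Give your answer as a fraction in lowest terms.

7/8

ABO cross i i × I^A i → 1/2 O, 1/2 A.
So P(type A) = 1/2 per child.
P(none) = (1/2)^3 = 1/8; P(at least one) = 1 − 1/8 = 7/8.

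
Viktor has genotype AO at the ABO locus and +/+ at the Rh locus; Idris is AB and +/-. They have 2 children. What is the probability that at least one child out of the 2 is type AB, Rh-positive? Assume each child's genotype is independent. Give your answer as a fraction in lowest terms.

7/16

ABO cross AO × AB → 1/2 A, 1/4 B, 1/4 AB.
Rh cross +/+ × +/- → 1 Rh+; so P(type AB, Rh-positive) = 1/4 × 1 = 1/4 per child.
P(none) = (3/4)^2 = 9/16; P(at least one) = 1 − 9/16 = 7/16.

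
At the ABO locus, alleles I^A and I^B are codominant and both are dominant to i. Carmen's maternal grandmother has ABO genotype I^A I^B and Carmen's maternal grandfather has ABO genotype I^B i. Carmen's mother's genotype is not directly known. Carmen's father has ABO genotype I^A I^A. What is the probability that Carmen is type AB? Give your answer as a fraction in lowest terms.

1/2

Carmen's mother's ABO genotype from I^A I^B × I^B i: 1/4 I^A I^B, 1/4 I^A i, 1/4 I^B I^B, 1/4 I^B i.
Crossing each possibility with the father I^A I^A and summing P(type AB): 1/4·1/2 + 1/4·0 + 1/4·1 + 1/4·1/2 = 1/2.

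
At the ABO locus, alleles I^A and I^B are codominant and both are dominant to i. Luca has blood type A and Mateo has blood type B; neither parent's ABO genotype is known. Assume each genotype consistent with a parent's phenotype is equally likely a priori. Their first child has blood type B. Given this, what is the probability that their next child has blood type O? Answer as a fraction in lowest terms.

1/12

Possible genotypes: Luca ∈ {I^A I^A, I^A i}; Mateo ∈ {I^B I^B, I^B i}.
Weight each parental genotype pair by prior × P(type-B child):
  I^A i × I^B I^B: posterior weight 2/3; P(next child type O) = 0.
  I^A i × I^B i: posterior weight 1/3; P(next child type O) = 1/4.
Weighted sum = 1/12.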